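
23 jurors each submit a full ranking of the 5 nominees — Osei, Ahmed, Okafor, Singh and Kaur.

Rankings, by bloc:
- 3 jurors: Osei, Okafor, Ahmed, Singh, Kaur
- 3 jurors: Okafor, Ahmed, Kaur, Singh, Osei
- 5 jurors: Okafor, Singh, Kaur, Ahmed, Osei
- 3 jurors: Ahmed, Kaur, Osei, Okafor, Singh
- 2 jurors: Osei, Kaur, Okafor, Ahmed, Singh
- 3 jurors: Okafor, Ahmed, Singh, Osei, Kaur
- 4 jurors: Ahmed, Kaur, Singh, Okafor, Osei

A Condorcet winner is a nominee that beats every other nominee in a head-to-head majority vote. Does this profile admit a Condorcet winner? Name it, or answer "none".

Head-to-head results (23 jurors):
Osei vs Ahmed: 5 to 18, Ahmed.
Osei vs Okafor: Osei is ranked higher on 3+3+2 = 8 ballots, Okafor on 15. Okafor wins 15–8.
Osei vs Singh: Osei is ranked higher on 3+3+2 = 8 ballots, Singh on 15. Singh wins 15–8.
Osei vs Kaur: Osei preferred on 3+2+3 = 8 ballots; Kaur wins 15–8.
Ahmed vs Okafor: Ahmed preferred on 3+4 = 7 ballots; Okafor wins 16–7.
Ahmed vs Singh: 18 to 5, Ahmed.
Ahmed vs Kaur: Ahmed preferred on 3+3+3+3+4 = 16 ballots; Ahmed wins 16–7.
Okafor vs Singh: 3+3+5+3+2+3 = 19 for Okafor, 4 for Singh — Okafor by 19–4.
Okafor vs Kaur: 14 to 9, Okafor.
Singh vs Kaur: Singh is ranked higher on 3+5+3 = 11 ballots, Kaur on 12. Kaur wins 12–11.
Okafor beats each of Osei, Ahmed, Singh, Kaur — Okafor is the Condorcet winner.

Okafor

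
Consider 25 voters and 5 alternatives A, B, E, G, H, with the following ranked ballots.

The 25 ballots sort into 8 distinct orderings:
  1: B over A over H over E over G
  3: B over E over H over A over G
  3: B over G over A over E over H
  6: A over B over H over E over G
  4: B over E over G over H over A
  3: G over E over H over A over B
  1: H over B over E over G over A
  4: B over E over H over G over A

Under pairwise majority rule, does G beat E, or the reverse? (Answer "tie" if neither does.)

Ballots ranking G above E: 3 + 3 = 6.
Ballots ranking E above G: 25 − 6 = 19.
E wins the head-to-head 19–6.

E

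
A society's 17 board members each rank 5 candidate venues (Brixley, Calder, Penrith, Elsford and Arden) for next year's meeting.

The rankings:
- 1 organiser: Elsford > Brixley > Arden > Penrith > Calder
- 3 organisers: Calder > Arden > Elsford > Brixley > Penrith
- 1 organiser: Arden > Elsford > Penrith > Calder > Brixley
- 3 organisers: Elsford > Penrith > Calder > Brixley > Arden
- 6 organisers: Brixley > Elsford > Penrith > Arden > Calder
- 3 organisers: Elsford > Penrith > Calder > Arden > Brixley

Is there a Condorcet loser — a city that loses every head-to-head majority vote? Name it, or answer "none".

Arden

Pairwise majorities:
Brixley–Calder: Calder 10–7.
Brixley vs Penrith: Brixley preferred on 1+3+6 = 10 ballots; Brixley wins 10–7.
Brixley vs Elsford: Elsford wins 11–6.
Brixley vs Arden: 1+3+6 = 10 for Brixley, 7 for Arden — Brixley by 10–7.
Calder–Penrith: Penrith 14–3.
Calder–Elsford: Elsford 14–3.
Calder vs Arden: Calder wins 9–8.
Penrith vs Elsford: Penrith is ranked higher on 0 ballots, Elsford on 17. Elsford wins 17–0.
Penrith–Arden: Penrith 12–5.
Elsford–Arden: Elsford 13–4.
Arden loses to every other city — it is the Condorcet loser.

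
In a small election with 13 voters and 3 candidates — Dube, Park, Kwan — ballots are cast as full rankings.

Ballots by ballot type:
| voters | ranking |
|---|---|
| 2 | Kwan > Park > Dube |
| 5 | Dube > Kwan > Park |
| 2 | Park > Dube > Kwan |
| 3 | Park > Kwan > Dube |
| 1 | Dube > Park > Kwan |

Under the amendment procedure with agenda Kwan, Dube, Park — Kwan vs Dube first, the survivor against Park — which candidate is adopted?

Round 1: Kwan vs Dube — 5–8, Dube advances.
Round 2: Dube vs Park — 6–7, Park advances.
The agenda winner is Park.

Park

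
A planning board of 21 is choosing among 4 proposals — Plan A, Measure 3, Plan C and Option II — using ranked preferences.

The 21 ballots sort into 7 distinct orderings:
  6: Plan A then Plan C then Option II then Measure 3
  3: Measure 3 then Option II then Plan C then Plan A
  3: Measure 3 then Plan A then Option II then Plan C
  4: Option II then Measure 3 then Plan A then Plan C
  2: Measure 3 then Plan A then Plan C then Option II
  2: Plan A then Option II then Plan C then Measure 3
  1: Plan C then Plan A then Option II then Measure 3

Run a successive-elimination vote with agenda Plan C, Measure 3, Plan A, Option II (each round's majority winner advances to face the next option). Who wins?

Round 1: Plan C vs Measure 3 — 9–12, Measure 3 advances.
Round 2: Measure 3 vs Plan A — 12–9, Measure 3 advances.
Round 3: Measure 3 vs Option II — 8–13, Option II advances.
Option II survives the agenda.

Option II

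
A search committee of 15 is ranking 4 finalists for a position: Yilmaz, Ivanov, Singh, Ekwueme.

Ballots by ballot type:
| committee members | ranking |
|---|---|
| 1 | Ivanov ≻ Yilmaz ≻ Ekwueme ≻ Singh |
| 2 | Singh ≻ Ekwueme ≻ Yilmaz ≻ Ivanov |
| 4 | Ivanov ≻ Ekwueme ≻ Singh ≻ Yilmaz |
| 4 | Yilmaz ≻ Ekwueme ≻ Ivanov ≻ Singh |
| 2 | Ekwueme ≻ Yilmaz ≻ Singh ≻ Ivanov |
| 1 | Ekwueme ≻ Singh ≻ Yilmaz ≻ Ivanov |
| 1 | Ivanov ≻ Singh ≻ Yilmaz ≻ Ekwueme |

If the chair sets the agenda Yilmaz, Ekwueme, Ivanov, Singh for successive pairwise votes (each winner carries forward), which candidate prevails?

Ekwueme

Round 1: Yilmaz vs Ekwueme — 6–9, Ekwueme advances.
Round 2: Ekwueme vs Ivanov — 9–6, Ekwueme advances.
Round 3: Ekwueme vs Singh — 12–3, Ekwueme advances.
The agenda winner is Ekwueme.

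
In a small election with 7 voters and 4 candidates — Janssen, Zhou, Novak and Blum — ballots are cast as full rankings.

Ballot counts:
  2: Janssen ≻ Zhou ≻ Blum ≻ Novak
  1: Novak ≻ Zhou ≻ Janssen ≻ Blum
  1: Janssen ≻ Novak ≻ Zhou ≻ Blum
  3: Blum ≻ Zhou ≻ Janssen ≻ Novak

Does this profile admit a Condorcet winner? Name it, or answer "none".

Pairwise majorities:
Janssen–Zhou: Zhou 4–3.
Janssen vs Novak: Janssen, 6–1.
Janssen vs Blum: Janssen wins 4–3.
Zhou vs Novak: Zhou wins 5–2.
Zhou–Blum: Zhou 4–3.
Novak–Blum: Blum 5–2.
Zhou defeats every rival head-to-head and is the Condorcet winner.

Zhou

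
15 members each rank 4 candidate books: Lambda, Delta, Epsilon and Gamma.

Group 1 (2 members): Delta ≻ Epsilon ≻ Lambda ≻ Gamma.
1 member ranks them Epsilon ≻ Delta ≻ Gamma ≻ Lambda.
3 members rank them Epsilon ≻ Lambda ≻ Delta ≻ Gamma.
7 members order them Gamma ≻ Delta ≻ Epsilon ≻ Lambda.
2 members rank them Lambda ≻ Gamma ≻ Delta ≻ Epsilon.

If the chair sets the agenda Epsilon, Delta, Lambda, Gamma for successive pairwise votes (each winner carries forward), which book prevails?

Gamma

Round 1: Epsilon vs Delta — 4–11, Delta advances.
Round 2: Delta vs Lambda — 10–5, Delta advances.
Round 3: Delta vs Gamma — 6–9, Gamma advances.
Gamma survives the agenda.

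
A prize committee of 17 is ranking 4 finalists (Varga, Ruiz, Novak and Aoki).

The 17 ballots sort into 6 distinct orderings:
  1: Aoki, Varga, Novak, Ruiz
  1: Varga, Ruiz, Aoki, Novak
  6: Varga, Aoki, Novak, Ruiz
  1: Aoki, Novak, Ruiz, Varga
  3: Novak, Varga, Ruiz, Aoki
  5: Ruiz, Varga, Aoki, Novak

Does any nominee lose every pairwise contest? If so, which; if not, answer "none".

none

Pairwise majorities:
Varga vs Ruiz: 1+1+6+3 = 11 for Varga, 6 for Ruiz — Varga by 11–6.
Varga–Novak: Varga 13–4.
Varga vs Aoki: Varga, 15–2.
Ruiz vs Novak: Ruiz is ranked higher on 1+5 = 6 ballots, Novak on 11. Novak wins 11–6.
Ruiz vs Aoki: Ruiz wins 9–8.
Novak vs Aoki: 3 to 14, Aoki.
Every nominee wins at least one matchup (Varga beats Ruiz; Ruiz beats Aoki; Novak beats Ruiz; Aoki beats Novak), so there is no Condorcet loser.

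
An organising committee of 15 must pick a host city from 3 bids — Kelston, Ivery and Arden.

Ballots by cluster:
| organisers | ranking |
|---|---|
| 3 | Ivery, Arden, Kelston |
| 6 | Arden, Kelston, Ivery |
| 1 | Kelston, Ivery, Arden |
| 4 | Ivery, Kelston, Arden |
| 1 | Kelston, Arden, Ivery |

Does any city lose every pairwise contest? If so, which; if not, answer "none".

Head-to-head results (15 organisers):
Kelston vs Ivery: Kelston, 8–7.
Kelston vs Arden: Arden, 9–6.
Ivery vs Arden: Ivery, 8–7.
Every city wins at least one matchup (Kelston beats Ivery; Ivery beats Arden; Arden beats Kelston), so there is no Condorcet loser.

none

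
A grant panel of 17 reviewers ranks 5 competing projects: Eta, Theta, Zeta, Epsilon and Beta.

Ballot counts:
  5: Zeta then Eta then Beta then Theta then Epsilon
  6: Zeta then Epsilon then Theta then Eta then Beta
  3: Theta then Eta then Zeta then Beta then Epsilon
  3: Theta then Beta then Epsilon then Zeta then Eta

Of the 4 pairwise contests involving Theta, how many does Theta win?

3

Theta against each rival (17 reviewers):
Theta vs Eta: Theta is ranked higher on 6+3+3 = 12 ballots, Eta on 5. Theta wins 12–5.
Theta vs Zeta: Zeta wins 11–6.
Theta–Epsilon: Theta 11–6.
Theta vs Beta: 6+3+3 = 12 for Theta, 5 for Beta — Theta by 12–5.
Theta beats Eta, Epsilon, Beta; loses to Zeta — 3 pairwise wins.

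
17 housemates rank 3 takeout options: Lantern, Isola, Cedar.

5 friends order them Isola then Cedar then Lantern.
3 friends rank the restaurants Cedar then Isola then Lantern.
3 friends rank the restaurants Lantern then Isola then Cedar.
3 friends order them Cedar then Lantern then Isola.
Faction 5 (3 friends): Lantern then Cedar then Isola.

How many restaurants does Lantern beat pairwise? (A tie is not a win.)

1

Lantern against each rival (17 friends):
Lantern vs Isola: 3+3+3 = 9 for Lantern, 8 for Isola — Lantern by 9–8.
Lantern vs Cedar: Cedar wins 11–6.
Lantern beats Isola; loses to Cedar — 1 pairwise win.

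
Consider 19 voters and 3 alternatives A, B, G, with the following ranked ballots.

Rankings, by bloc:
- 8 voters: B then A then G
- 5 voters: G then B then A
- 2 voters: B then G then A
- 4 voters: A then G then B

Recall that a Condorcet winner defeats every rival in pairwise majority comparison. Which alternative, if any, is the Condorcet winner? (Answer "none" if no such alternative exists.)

B

Check each pair by majority over 19 ballots:
A vs B: B wins 15–4.
A–G: A 12–7.
B–G: B 10–9.
B beats each of A, G — B is the Condorcet winner.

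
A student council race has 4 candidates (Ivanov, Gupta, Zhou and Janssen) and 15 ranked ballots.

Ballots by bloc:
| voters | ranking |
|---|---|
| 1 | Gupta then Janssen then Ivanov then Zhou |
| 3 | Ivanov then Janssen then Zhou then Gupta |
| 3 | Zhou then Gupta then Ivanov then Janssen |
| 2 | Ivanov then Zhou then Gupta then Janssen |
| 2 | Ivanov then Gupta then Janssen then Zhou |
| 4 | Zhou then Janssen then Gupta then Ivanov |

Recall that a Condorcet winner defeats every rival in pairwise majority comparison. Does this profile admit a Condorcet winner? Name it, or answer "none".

none

Check each pair by majority over 15 ballots:
Ivanov vs Gupta: 3+2+2 = 7 for Ivanov, 8 for Gupta — Gupta by 8–7.
Ivanov vs Zhou: 8 to 7, Ivanov.
Ivanov vs Janssen: Ivanov is ranked higher on 3+3+2+2 = 10 ballots, Janssen on 5. Ivanov wins 10–5.
Gupta vs Zhou: Gupta preferred on 1+2 = 3 ballots; Zhou wins 12–3.
Gupta vs Janssen: Gupta preferred on 1+3+2+2 = 8 ballots; Gupta wins 8–7.
Zhou vs Janssen: Zhou is ranked higher on 3+2+4 = 9 ballots, Janssen on 6. Zhou wins 9–6.
Every candidate loses at least once (Ivanov loses to Gupta; Gupta loses to Zhou; Zhou loses to Ivanov; Janssen loses to Ivanov). The majority relation contains the cycle Ivanov beats Zhou beats Gupta beats Ivanov, so there is no Condorcet winner.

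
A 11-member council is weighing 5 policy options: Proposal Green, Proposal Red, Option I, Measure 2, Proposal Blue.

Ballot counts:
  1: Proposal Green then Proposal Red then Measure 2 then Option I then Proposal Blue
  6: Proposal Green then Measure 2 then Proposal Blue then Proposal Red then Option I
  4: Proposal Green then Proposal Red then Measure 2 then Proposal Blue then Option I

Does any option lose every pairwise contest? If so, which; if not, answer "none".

Option I

Head-to-head results (11 council members):
Proposal Green vs Proposal Red: Proposal Green preferred on 1+6+4 = 11 ballots; Proposal Green wins 11–0.
Proposal Green–Option I: Proposal Green 11–0.
Proposal Green–Measure 2: Proposal Green 11–0.
Proposal Green vs Proposal Blue: 1+6+4 = 11 for Proposal Green, 0 for Proposal Blue — Proposal Green by 11–0.
Proposal Red vs Option I: Proposal Red wins 11–0.
Proposal Red vs Measure 2: Measure 2 wins 6–5.
Proposal Red vs Proposal Blue: 5 to 6, Proposal Blue.
Option I vs Measure 2: 0 to 11, Measure 2.
Option I vs Proposal Blue: Proposal Blue wins 10–1.
Measure 2 vs Proposal Blue: Measure 2 preferred on 1+6+4 = 11 ballots; Measure 2 wins 11–0.
Only Option I has no wins; Option I is the Condorcet loser.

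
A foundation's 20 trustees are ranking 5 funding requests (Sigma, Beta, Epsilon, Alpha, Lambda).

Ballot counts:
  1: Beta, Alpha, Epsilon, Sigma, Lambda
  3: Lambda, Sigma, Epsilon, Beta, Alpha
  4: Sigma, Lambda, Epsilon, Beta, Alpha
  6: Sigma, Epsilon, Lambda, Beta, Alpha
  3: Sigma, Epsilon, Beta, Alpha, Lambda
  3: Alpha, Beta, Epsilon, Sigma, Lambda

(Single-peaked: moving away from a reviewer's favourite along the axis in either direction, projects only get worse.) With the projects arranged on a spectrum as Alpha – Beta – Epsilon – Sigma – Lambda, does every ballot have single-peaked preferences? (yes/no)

Axis positions: Alpha=1, Beta=2, Epsilon=3, Sigma=4, Lambda=5.
Type 1 (peak Beta at position 2): ranking walks positions 2-1-3-4-5, expanding outward from the peak — single-peaked.
Type 2 (peak Lambda at position 5): ranking walks positions 5-4-3-2-1, expanding outward from the peak — single-peaked.
Type 3 (peak Sigma at position 4): ranking walks positions 4-5-3-2-1, expanding outward from the peak — single-peaked.
Type 4 (peak Sigma at position 4): ranking walks positions 4-3-5-2-1, expanding outward from the peak — single-peaked.
Type 5 (peak Sigma at position 4): ranking walks positions 4-3-2-1-5, expanding outward from the peak — single-peaked.
Type 6 (peak Alpha at position 1): ranking walks positions 1-2-3-4-5, expanding outward from the peak — single-peaked.
Every ranking is single-peaked on this axis.

yes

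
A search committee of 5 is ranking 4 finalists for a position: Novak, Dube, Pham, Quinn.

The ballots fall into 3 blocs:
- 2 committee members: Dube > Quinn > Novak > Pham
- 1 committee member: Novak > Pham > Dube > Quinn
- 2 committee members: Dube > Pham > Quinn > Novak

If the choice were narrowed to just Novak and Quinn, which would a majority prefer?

Quinn

Ballots ranking Novak above Quinn: 1.
Ballots ranking Quinn above Novak: 5 − 1 = 4.
Quinn wins the head-to-head 4–1.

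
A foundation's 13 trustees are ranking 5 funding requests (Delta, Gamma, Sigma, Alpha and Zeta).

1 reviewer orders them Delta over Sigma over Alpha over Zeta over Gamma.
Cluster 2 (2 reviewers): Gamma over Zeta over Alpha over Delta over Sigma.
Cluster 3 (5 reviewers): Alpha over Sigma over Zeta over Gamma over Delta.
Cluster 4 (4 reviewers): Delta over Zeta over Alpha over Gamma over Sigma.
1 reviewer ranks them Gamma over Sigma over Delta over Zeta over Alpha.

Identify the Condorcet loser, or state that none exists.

none

Pairwise majorities:
Delta–Gamma: Gamma 8–5.
Delta vs Sigma: Delta, 7–6.
Delta vs Alpha: Delta preferred on 1+4+1 = 6 ballots; Alpha wins 7–6.
Delta–Zeta: Zeta 7–6.
Gamma vs Sigma: 2+4+1 = 7 for Gamma, 6 for Sigma — Gamma by 7–6.
Gamma vs Alpha: Alpha, 10–3.
Gamma–Zeta: Zeta 10–3.
Sigma vs Alpha: Alpha, 11–2.
Sigma vs Zeta: Sigma wins 7–6.
Alpha–Zeta: Zeta 7–6.
No project is winless: Delta beats Sigma; Gamma beats Delta; Sigma beats Zeta; Alpha beats Delta; Zeta beats Delta. There is no Condorcet loser.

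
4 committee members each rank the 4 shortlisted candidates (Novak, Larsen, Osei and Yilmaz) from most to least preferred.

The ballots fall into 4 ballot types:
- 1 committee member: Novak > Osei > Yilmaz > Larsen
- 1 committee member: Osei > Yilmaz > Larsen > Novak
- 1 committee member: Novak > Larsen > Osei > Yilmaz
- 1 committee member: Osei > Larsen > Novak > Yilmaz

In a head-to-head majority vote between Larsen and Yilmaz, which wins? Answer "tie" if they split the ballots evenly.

tie

Ballots ranking Larsen above Yilmaz: 1 + 1 = 2.
Ballots ranking Yilmaz above Larsen: 4 − 2 = 2.
2–2: the pair ties.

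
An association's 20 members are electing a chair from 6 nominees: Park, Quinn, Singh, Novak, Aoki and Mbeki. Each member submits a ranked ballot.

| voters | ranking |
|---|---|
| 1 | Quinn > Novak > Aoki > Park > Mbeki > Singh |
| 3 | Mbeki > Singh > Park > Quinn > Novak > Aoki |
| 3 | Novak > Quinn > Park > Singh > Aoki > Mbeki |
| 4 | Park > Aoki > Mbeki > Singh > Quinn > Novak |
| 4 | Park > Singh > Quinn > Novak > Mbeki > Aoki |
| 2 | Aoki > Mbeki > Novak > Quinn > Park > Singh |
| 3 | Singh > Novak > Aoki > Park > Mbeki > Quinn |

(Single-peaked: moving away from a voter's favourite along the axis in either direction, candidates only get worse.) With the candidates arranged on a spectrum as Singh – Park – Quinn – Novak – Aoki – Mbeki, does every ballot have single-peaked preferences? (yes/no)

no

Axis positions: Singh=1, Park=2, Quinn=3, Novak=4, Aoki=5, Mbeki=6.
Cluster 1 (peak Quinn at position 3): ranking walks positions 3-4-5-2-6-1, expanding outward from the peak — single-peaked.
Cluster 2: ranking walks positions 6-1-2-3-4-5; Singh is ranked above Aoki even though Aoki lies between Singh and the peak Mbeki on the axis — preferences dip and rise again. Not single-peaked.
Cluster 3 (peak Novak at position 4): ranking walks positions 4-3-2-1-5-6, expanding outward from the peak — single-peaked.
Cluster 4: ranking walks positions 2-5-6-1-3-4; Aoki is ranked above Quinn even though Quinn lies between Aoki and the peak Park on the axis — preferences dip and rise again. Not single-peaked.
Cluster 5: ranking walks positions 2-1-3-4-6-5; Mbeki is ranked above Aoki even though Aoki lies between Mbeki and the peak Park on the axis — preferences dip and rise again. Not single-peaked.
Cluster 6 (peak Aoki at position 5): ranking walks positions 5-6-4-3-2-1, expanding outward from the peak — single-peaked.
Cluster 7: ranking walks positions 1-4-5-2-6-3; Novak is ranked above Park even though Park lies between Novak and the peak Singh on the axis — preferences dip and rise again. Not single-peaked.
Cluster 2 violates single-peakedness, so the profile is not single-peaked on this axis.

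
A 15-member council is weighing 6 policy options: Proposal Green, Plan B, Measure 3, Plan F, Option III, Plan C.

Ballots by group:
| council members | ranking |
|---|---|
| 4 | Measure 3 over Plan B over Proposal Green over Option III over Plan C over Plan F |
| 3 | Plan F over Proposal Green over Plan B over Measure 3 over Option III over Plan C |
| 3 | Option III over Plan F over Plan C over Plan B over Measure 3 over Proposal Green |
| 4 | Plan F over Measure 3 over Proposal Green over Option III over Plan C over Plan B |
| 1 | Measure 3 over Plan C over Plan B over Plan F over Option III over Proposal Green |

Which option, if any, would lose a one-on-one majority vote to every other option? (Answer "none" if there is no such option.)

Pairwise majorities:
Proposal Green vs Plan B: 7 to 8, Plan B.
Proposal Green vs Measure 3: 3 to 12, Measure 3.
Proposal Green vs Plan F: Plan F, 11–4.
Proposal Green vs Option III: Proposal Green wins 11–4.
Proposal Green–Plan C: Proposal Green 11–4.
Plan B vs Measure 3: Measure 3 wins 9–6.
Plan B vs Plan F: Plan F, 10–5.
Plan B–Option III: Plan B 8–7.
Plan B–Plan C: Plan C 8–7.
Measure 3 vs Plan F: 5 to 10, Plan F.
Measure 3 vs Option III: Measure 3 is ranked higher on 4+3+4+1 = 12 ballots, Option III on 3. Measure 3 wins 12–3.
Measure 3 vs Plan C: 12 to 3, Measure 3.
Plan F vs Option III: 8 to 7, Plan F.
Plan F vs Plan C: Plan F wins 10–5.
Option III vs Plan C: Option III wins 14–1.
No option is winless: Proposal Green beats Option III; Plan B beats Proposal Green; Measure 3 beats Proposal Green; Plan F beats Proposal Green; Option III beats Plan C; Plan C beats Plan B. There is no Condorcet loser.

none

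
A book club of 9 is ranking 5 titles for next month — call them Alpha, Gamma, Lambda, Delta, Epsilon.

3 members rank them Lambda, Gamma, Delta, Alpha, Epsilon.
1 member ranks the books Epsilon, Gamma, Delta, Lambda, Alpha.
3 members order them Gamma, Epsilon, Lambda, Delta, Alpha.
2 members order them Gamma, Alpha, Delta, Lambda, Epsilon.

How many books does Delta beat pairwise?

2

Delta against each rival (9 members):
Delta vs Alpha: Delta, 7–2.
Delta–Gamma: Gamma 9–0.
Delta–Lambda: Lambda 6–3.
Delta vs Epsilon: Delta wins 5–4.
Delta beats Alpha, Epsilon; loses to Gamma, Lambda — 2 pairwise wins.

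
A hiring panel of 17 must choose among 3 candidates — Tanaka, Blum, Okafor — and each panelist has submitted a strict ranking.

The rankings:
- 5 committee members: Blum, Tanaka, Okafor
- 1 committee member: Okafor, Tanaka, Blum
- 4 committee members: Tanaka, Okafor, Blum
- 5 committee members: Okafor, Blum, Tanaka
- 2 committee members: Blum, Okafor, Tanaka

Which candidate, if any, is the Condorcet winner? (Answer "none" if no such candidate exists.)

Pairwise majorities:
Tanaka vs Blum: Tanaka is ranked higher on 1+4 = 5 ballots, Blum on 12. Blum wins 12–5.
Tanaka vs Okafor: 5+4 = 9 for Tanaka, 8 for Okafor — Tanaka by 9–8.
Blum vs Okafor: Okafor wins 10–7.
Every candidate loses at least once (Tanaka loses to Blum; Blum loses to Okafor; Okafor loses to Tanaka). The majority relation contains the cycle Tanaka > Okafor > Blum > Tanaka, so there is no Condorcet winner.

none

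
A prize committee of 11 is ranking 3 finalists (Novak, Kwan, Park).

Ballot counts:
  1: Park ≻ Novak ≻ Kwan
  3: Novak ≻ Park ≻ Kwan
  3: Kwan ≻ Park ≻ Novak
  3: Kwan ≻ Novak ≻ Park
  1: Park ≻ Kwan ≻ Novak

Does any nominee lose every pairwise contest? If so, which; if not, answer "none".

Head-to-head results (11 jurors):
Novak vs Kwan: 4 to 7, Kwan.
Novak vs Park: Novak is ranked higher on 3+3 = 6 ballots, Park on 5. Novak wins 6–5.
Kwan vs Park: Kwan preferred on 3+3 = 6 ballots; Kwan wins 6–5.
Only Park has no wins; Park is the Condorcet loser.

Park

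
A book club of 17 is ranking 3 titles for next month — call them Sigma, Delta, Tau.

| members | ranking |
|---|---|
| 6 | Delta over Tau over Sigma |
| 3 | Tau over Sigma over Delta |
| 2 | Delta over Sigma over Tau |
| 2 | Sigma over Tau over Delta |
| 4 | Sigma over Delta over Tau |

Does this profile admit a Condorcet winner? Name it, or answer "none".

none

Head-to-head results (17 members):
Sigma–Delta: Sigma 9–8.
Sigma vs Tau: Tau, 9–8.
Delta vs Tau: Delta is ranked higher on 6+2+4 = 12 ballots, Tau on 5. Delta wins 12–5.
Each book drops at least one matchup (Sigma loses to Tau; Delta loses to Sigma; Tau loses to Delta); the cycle Sigma beats Delta beats Tau beats Sigma rules out a Condorcet winner.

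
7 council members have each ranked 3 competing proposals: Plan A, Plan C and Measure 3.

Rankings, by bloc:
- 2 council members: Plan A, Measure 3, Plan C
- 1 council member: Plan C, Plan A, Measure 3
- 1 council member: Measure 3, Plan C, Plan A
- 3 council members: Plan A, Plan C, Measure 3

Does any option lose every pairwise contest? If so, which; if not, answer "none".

Measure 3

Head-to-head results (7 council members):
Plan A vs Plan C: Plan A preferred on 2+3 = 5 ballots; Plan A wins 5–2.
Plan A vs Measure 3: Plan A, 6–1.
Plan C vs Measure 3: 1+3 = 4 for Plan C, 3 for Measure 3 — Plan C by 4–3.
Measure 3 is beaten in every head-to-head and is the Condorcet loser.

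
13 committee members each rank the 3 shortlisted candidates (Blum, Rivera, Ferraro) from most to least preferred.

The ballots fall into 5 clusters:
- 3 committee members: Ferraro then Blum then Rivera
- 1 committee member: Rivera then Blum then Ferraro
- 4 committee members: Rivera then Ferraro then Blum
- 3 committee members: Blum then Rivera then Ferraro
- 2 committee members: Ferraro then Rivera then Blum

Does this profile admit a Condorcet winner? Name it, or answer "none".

Rivera

Pairwise majorities:
Blum vs Rivera: Rivera wins 7–6.
Blum–Ferraro: Ferraro 9–4.
Rivera vs Ferraro: 1+4+3 = 8 for Rivera, 5 for Ferraro — Rivera by 8–5.
Rivera defeats every rival head-to-head and is the Condorcet winner.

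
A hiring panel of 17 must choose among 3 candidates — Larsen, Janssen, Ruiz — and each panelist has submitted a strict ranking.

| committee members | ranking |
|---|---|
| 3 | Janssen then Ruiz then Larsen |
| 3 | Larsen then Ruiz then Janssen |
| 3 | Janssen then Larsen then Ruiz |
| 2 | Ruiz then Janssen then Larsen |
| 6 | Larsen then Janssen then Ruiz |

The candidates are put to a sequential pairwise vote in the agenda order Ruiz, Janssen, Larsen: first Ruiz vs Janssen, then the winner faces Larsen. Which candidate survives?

Larsen

Round 1: Ruiz vs Janssen — 5–12, Janssen advances.
Round 2: Janssen vs Larsen — 8–9, Larsen advances.
The agenda winner is Larsen.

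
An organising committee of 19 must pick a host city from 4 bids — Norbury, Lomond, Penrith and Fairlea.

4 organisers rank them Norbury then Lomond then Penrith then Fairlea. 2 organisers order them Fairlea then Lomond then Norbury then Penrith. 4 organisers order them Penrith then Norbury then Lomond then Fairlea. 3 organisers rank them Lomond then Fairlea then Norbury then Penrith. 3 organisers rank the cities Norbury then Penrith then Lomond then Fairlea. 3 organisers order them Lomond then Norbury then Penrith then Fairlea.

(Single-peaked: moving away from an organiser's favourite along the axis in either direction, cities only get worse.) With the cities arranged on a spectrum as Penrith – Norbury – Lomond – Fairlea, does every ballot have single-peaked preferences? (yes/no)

Axis positions: Penrith=1, Norbury=2, Lomond=3, Fairlea=4.
Type 1 (peak Norbury at position 2): ranking walks positions 2-3-1-4, expanding outward from the peak — single-peaked.
Type 2 (peak Fairlea at position 4): ranking walks positions 4-3-2-1, expanding outward from the peak — single-peaked.
Type 3 (peak Penrith at position 1): ranking walks positions 1-2-3-4, expanding outward from the peak — single-peaked.
Type 4 (peak Lomond at position 3): ranking walks positions 3-4-2-1, expanding outward from the peak — single-peaked.
Type 5 (peak Norbury at position 2): ranking walks positions 2-1-3-4, expanding outward from the peak — single-peaked.
Type 6 (peak Lomond at position 3): ranking walks positions 3-2-1-4, expanding outward from the peak — single-peaked.
Every ranking is single-peaked on this axis.

yes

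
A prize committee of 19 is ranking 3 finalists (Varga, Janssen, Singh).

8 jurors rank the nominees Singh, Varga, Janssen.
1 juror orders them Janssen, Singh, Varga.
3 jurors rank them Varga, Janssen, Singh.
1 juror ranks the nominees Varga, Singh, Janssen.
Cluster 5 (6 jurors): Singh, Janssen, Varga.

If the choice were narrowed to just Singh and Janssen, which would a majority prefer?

Ballots ranking Singh above Janssen: 8 + 1 + 6 = 15.
Ballots ranking Janssen above Singh: 19 − 15 = 4.
Singh wins the head-to-head 15–4.

Singh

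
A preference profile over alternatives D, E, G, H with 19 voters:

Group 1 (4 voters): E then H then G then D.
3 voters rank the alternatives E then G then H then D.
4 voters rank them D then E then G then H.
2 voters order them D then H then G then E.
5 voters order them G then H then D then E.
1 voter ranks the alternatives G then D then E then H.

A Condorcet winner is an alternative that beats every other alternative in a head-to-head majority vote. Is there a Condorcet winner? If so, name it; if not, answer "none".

none

Check each pair by majority over 19 ballots:
D vs E: D wins 12–7.
D vs G: G wins 13–6.
D vs H: H, 12–7.
E vs G: E wins 11–8.
E–H: E 12–7.
G–H: G 13–6.
No alternative is unbeaten: D loses to G; E loses to D; G loses to E; H loses to E. In particular D beats E beats G beats D is a majority cycle — no Condorcet winner exists.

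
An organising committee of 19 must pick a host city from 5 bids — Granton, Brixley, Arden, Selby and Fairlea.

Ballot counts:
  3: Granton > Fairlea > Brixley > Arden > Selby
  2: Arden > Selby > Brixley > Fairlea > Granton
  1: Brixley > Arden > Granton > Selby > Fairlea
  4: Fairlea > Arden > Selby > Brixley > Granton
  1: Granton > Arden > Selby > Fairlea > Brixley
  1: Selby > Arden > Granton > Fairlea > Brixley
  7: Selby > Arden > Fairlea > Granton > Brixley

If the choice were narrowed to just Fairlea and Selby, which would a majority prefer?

Selby

Ballots ranking Fairlea above Selby: 3 + 4 = 7.
Ballots ranking Selby above Fairlea: 19 − 7 = 12.
Selby wins the head-to-head 12–7.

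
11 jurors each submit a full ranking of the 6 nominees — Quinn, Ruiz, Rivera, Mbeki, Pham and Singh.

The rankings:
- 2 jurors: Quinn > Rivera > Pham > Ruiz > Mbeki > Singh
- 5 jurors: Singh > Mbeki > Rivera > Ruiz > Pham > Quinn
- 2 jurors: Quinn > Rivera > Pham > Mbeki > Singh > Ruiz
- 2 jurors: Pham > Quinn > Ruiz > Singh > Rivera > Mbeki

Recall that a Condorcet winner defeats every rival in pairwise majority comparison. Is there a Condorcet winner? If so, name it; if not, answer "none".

Head-to-head results (11 jurors):
Quinn vs Ruiz: Quinn is ranked higher on 2+2+2 = 6 ballots, Ruiz on 5. Quinn wins 6–5.
Quinn vs Rivera: Quinn is ranked higher on 2+2+2 = 6 ballots, Rivera on 5. Quinn wins 6–5.
Quinn vs Mbeki: 2+2+2 = 6 for Quinn, 5 for Mbeki — Quinn by 6–5.
Quinn vs Pham: 4 to 7, Pham.
Quinn vs Singh: 2+2+2 = 6 for Quinn, 5 for Singh — Quinn by 6–5.
Ruiz vs Rivera: 2 to 9, Rivera.
Ruiz vs Mbeki: Ruiz preferred on 2+2 = 4 ballots; Mbeki wins 7–4.
Ruiz vs Pham: 5 for Ruiz, 6 for Pham — Pham by 6–5.
Ruiz vs Singh: Ruiz is ranked higher on 2+2 = 4 ballots, Singh on 7. Singh wins 7–4.
Rivera vs Mbeki: 6 to 5, Rivera.
Rivera vs Pham: 2+5+2 = 9 for Rivera, 2 for Pham — Rivera by 9–2.
Rivera vs Singh: 4 to 7, Singh.
Mbeki vs Pham: Mbeki preferred on 5 ballots; Pham wins 6–5.
Mbeki vs Singh: Mbeki preferred on 2+2 = 4 ballots; Singh wins 7–4.
Pham vs Singh: 6 to 5, Pham.
No nominee is unbeaten: Quinn loses to Pham; Ruiz loses to Quinn; Rivera loses to Quinn; Mbeki loses to Quinn; Pham loses to Rivera; Singh loses to Quinn. In particular Quinn → Rivera → Pham → Quinn is a majority cycle — no Condorcet winner exists.

none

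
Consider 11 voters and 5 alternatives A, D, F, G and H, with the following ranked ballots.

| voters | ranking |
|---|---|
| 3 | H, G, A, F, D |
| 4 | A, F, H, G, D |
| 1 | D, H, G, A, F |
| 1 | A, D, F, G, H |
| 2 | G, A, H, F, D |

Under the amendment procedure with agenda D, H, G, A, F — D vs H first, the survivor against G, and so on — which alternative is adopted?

A

Round 1: D vs H — 2–9, H advances.
Round 2: H vs G — 8–3, H advances.
Round 3: H vs A — 4–7, A advances.
Round 4: A vs F — 11–0, A advances.
A survives the agenda.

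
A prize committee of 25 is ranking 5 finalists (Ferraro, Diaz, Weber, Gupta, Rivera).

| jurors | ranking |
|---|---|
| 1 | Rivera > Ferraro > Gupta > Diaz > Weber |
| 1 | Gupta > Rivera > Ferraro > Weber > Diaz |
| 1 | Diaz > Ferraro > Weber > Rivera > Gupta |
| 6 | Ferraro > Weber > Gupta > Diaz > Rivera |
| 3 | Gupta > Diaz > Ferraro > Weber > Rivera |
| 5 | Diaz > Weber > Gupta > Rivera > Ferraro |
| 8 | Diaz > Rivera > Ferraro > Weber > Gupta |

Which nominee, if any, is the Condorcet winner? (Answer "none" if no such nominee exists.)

Diaz

Head-to-head results (25 jurors):
Ferraro vs Diaz: Ferraro preferred on 1+1+6 = 8 ballots; Diaz wins 17–8.
Ferraro vs Weber: Ferraro is ranked higher on 1+1+1+6+3+8 = 20 ballots, Weber on 5. Ferraro wins 20–5.
Ferraro vs Gupta: Ferraro is ranked higher on 1+1+6+8 = 16 ballots, Gupta on 9. Ferraro wins 16–9.
Ferraro vs Rivera: Ferraro preferred on 1+6+3 = 10 ballots; Rivera wins 15–10.
Diaz vs Weber: Diaz preferred on 1+1+3+5+8 = 18 ballots; Diaz wins 18–7.
Diaz vs Gupta: Diaz is ranked higher on 1+5+8 = 14 ballots, Gupta on 11. Diaz wins 14–11.
Diaz vs Rivera: 23 to 2, Diaz.
Weber vs Gupta: 1+6+5+8 = 20 for Weber, 5 for Gupta — Weber by 20–5.
Weber vs Rivera: Weber preferred on 1+6+3+5 = 15 ballots; Weber wins 15–10.
Gupta vs Rivera: Gupta preferred on 1+6+3+5 = 15 ballots; Gupta wins 15–10.
Diaz beats each of Ferraro, Weber, Gupta, Rivera — Diaz is the Condorcet winner.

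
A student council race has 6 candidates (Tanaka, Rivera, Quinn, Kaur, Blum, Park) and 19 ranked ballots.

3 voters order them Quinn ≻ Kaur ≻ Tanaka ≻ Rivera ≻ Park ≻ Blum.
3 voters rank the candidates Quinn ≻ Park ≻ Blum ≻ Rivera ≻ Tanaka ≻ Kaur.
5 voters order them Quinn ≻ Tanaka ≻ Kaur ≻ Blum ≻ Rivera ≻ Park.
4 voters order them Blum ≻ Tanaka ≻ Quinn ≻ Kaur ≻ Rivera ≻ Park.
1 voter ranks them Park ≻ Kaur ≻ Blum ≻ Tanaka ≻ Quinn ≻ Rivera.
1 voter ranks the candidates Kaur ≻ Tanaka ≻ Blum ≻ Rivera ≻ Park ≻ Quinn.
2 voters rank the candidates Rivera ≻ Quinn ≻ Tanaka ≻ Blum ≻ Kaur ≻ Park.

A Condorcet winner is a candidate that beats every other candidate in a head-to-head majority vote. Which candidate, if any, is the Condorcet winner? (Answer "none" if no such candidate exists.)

Quinn

Pairwise majorities:
Tanaka vs Rivera: Tanaka, 14–5.
Tanaka vs Quinn: Quinn wins 13–6.
Tanaka–Kaur: Tanaka 14–5.
Tanaka vs Blum: Tanaka wins 11–8.
Tanaka–Park: Tanaka 15–4.
Rivera vs Quinn: Quinn, 16–3.
Rivera vs Kaur: Kaur wins 14–5.
Rivera–Blum: Blum 14–5.
Rivera vs Park: Rivera wins 15–4.
Quinn vs Kaur: Quinn, 17–2.
Quinn vs Blum: Quinn wins 13–6.
Quinn vs Park: Quinn wins 17–2.
Kaur–Blum: Kaur 10–9.
Kaur vs Park: Kaur wins 15–4.
Blum vs Park: Blum wins 12–7.
Quinn beats each of Tanaka, Rivera, Kaur, Blum, Park — Quinn is the Condorcet winner.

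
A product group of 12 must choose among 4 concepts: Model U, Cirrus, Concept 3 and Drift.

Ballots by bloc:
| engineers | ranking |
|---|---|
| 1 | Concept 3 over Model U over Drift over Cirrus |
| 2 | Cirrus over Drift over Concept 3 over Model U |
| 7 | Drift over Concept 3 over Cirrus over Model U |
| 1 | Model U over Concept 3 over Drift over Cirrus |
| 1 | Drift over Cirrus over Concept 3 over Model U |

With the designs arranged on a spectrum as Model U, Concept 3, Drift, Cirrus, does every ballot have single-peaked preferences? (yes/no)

yes

Axis positions: Model U=1, Concept 3=2, Drift=3, Cirrus=4.
Bloc 1 (peak Concept 3 at position 2): ranking walks positions 2-1-3-4, expanding outward from the peak — single-peaked.
Bloc 2 (peak Cirrus at position 4): ranking walks positions 4-3-2-1, expanding outward from the peak — single-peaked.
Bloc 3 (peak Drift at position 3): ranking walks positions 3-2-4-1, expanding outward from the peak — single-peaked.
Bloc 4 (peak Model U at position 1): ranking walks positions 1-2-3-4, expanding outward from the peak — single-peaked.
Bloc 5 (peak Drift at position 3): ranking walks positions 3-4-2-1, expanding outward from the peak — single-peaked.
Every ranking is single-peaked on this axis.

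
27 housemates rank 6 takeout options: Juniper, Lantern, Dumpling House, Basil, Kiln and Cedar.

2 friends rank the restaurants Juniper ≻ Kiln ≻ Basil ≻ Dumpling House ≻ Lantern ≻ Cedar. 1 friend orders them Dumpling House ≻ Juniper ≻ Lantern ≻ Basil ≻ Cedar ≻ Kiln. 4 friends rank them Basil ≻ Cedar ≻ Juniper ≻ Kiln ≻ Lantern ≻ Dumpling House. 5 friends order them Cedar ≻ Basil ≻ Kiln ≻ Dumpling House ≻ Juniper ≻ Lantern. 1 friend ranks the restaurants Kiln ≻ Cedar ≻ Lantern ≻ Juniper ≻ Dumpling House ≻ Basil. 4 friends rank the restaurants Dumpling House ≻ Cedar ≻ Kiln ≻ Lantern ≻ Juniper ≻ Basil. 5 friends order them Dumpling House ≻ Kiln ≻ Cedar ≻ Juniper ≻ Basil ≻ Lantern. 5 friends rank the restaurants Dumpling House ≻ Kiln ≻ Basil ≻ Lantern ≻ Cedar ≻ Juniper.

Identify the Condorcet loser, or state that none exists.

Lantern

Head-to-head results (27 friends):
Juniper vs Lantern: Juniper wins 17–10.
Juniper–Dumpling House: Dumpling House 20–7.
Juniper vs Basil: 2+1+1+4+5 = 13 for Juniper, 14 for Basil — Basil by 14–13.
Juniper vs Kiln: Juniper preferred on 2+1+4 = 7 ballots; Kiln wins 20–7.
Juniper–Cedar: Cedar 24–3.
Lantern vs Dumpling House: Dumpling House wins 22–5.
Lantern vs Basil: Basil wins 21–6.
Lantern vs Kiln: 1 to 26, Kiln.
Lantern vs Cedar: Cedar wins 19–8.
Dumpling House–Basil: Dumpling House 16–11.
Dumpling House vs Kiln: Dumpling House, 15–12.
Dumpling House vs Cedar: Dumpling House, 17–10.
Basil–Kiln: Kiln 17–10.
Basil vs Cedar: Cedar wins 15–12.
Kiln vs Cedar: Cedar, 14–13.
Lantern loses to every other restaurant — it is the Condorcet loser.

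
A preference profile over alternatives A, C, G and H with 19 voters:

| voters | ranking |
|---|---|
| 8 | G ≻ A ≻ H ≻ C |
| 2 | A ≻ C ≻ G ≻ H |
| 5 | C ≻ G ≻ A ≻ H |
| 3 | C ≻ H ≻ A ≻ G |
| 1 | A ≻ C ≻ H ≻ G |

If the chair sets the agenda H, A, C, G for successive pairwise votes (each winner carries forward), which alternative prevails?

Round 1: H vs A — 3–16, A advances.
Round 2: A vs C — 11–8, A advances.
Round 3: A vs G — 6–13, G advances.
G survives the agenda.

G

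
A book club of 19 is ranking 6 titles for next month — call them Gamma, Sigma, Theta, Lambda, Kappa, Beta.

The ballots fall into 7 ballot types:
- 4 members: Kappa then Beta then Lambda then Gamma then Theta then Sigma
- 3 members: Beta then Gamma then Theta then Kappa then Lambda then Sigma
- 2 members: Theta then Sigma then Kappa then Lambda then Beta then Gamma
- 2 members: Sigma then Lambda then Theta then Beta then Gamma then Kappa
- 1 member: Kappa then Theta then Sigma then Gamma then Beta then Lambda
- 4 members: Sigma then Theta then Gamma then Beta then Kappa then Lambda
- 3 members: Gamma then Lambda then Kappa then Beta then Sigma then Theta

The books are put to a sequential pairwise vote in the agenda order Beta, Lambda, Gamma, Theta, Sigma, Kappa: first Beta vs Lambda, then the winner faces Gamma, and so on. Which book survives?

Kappa

Round 1: Beta vs Lambda — 12–7, Beta advances.
Round 2: Beta vs Gamma — 11–8, Beta advances.
Round 3: Beta vs Theta — 10–9, Beta advances.
Round 4: Beta vs Sigma — 10–9, Beta advances.
Round 5: Beta vs Kappa — 9–10, Kappa advances.
The agenda winner is Kappa.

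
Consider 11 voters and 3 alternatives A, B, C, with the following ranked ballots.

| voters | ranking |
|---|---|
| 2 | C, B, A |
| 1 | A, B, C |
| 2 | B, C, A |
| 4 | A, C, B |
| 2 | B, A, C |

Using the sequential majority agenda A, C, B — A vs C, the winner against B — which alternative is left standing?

B

Round 1: A vs C — 7–4, A advances.
Round 2: A vs B — 5–6, B advances.
B survives the agenda.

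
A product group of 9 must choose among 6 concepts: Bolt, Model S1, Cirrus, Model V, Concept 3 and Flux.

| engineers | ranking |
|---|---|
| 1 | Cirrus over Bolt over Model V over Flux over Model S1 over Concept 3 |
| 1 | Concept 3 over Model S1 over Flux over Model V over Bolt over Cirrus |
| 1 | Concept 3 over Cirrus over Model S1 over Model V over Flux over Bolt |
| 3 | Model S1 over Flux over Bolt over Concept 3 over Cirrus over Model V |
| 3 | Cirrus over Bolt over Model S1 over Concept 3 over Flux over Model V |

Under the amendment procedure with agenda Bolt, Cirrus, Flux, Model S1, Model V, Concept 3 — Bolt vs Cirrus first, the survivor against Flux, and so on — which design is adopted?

Round 1: Bolt vs Cirrus — 4–5, Cirrus advances.
Round 2: Cirrus vs Flux — 5–4, Cirrus advances.
Round 3: Cirrus vs Model S1 — 5–4, Cirrus advances.
Round 4: Cirrus vs Model V — 8–1, Cirrus advances.
Round 5: Cirrus vs Concept 3 — 4–5, Concept 3 advances.
The agenda winner is Concept 3.

Concept 3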